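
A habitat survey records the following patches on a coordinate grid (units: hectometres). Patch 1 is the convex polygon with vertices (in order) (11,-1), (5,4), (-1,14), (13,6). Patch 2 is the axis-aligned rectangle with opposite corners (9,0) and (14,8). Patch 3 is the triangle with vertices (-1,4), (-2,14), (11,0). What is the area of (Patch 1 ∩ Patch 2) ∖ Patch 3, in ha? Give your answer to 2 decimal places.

21.60

|Patch 1 ∩ Patch 2| = 23.0905.
|(Patch 1 ∩ Patch 2) ∩ Patch 3| = 1.4872.
|(Patch 1 ∩ Patch 2) ∖ Patch 3| = 23.0905 − 1.4872 = 21.60.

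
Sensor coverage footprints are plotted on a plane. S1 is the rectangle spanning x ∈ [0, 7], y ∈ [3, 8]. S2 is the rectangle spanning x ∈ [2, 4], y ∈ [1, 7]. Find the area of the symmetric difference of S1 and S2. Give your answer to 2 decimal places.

|S1∩S2|: x∈[2,4], y∈[3,7] → 2·4 = 8.
|S1 △ S2| = |S1| + |S2| − 2·|S1∩S2| = 35 + 12 − 16 = 31.00.

31.00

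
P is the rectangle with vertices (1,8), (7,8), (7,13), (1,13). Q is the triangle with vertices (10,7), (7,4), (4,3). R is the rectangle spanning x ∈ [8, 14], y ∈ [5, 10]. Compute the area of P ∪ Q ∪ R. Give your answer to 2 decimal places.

62.33

By inclusion–exclusion:
Individual areas: |P| = 30, |Q| = 3, |R| = 30.
|P∩Q| = 0.
|P∩R| = 0 (no overlap).
|Q∩R| = 0.6667.
|P∩Q∩R| = 0.
|P ∪ Q ∪ R| = 63 − 0.6667 + 0 = 62.33.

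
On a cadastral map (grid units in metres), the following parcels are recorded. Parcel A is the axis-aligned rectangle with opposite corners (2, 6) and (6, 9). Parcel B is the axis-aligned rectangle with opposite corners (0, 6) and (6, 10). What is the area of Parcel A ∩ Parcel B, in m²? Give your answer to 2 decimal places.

|Parcel A∩Parcel B|: x∈[2,6], y∈[6,9] → 4·3 = 12.

12.00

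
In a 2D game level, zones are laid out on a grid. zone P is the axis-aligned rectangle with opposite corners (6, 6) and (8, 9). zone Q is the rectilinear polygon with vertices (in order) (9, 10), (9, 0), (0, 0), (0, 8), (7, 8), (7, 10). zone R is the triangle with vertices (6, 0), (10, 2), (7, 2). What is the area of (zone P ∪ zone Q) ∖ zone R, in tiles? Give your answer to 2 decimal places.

74.25

|zone P ∪ zone Q| = 77.
|(zone P ∪ zone Q) ∩ zone R| = 2.75.
|(zone P ∪ zone Q) ∖ zone R| = 77 − 2.75 = 74.25.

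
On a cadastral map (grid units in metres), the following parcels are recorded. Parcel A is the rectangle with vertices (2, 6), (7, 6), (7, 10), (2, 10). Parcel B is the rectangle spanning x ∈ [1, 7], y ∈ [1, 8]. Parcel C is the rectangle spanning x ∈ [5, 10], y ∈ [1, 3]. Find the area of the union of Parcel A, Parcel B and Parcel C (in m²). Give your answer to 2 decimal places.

By inclusion–exclusion:
Individual areas: |Parcel A| = 20, |Parcel B| = 42, |Parcel C| = 10.
|Parcel A∩Parcel B|: x∈[2,7], y∈[6,8] → 5·2 = 10.
|Parcel A∩Parcel C| = 0 (no overlap).
|Parcel B∩Parcel C|: x∈[5,7], y∈[1,3] → 2·2 = 4.
|Parcel A∩Parcel B∩Parcel C| = 0.
|Parcel A ∪ Parcel B ∪ Parcel C| = 72 − 14 + 0 = 58.00.

58.00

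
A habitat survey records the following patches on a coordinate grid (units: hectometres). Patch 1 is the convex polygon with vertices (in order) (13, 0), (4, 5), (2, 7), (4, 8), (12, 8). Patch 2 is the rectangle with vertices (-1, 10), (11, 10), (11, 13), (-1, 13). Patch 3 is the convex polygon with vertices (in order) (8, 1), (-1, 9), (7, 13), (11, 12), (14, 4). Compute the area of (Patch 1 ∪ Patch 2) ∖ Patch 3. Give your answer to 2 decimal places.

22.08

|Patch 1 ∪ Patch 2| = 84.5.
|(Patch 1 ∪ Patch 2) ∩ Patch 3| = 62.418.
|(Patch 1 ∪ Patch 2) ∖ Patch 3| = 84.5 − 62.418 = 22.08.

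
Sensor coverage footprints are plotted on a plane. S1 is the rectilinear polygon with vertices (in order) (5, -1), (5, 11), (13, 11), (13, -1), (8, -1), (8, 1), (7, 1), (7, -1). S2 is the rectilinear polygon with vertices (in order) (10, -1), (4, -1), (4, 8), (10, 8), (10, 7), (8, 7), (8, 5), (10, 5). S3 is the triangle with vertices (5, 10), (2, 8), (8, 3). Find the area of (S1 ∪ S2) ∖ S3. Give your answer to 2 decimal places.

96.17

|S1 ∪ S2| = 105.
|(S1 ∪ S2) ∩ S3| = 8.8333.
|(S1 ∪ S2) ∖ S3| = 105 − 8.8333 = 96.17.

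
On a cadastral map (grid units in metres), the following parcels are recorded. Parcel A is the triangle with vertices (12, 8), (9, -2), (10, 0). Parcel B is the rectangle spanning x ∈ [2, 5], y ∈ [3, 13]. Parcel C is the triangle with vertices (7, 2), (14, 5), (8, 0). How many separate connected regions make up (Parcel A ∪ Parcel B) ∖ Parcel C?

3

(Parcel A ∪ Parcel B) ∖ Parcel C splits into 3 disjoint pieces (area 0.478, area 1.083, area 30).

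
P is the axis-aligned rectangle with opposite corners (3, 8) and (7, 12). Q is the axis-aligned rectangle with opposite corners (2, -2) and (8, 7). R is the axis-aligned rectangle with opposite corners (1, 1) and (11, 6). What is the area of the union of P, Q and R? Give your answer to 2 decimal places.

90.00

By inclusion–exclusion:
Individual areas: |P| = 16, |Q| = 54, |R| = 50.
|P∩Q| = 0 (no overlap).
|P∩R| = 0 (no overlap).
|Q∩R|: x∈[2,8], y∈[1,6] → 6·5 = 30.
|P∩Q∩R| = 0.
|P ∪ Q ∪ R| = 120 − 30 + 0 = 90.00.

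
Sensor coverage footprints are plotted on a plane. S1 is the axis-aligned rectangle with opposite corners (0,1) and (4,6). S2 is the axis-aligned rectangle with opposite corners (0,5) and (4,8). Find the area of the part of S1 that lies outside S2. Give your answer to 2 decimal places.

16.00

|S1∩S2|: x∈[0,4], y∈[5,6] → 4·1 = 4.
|S1| = 20.
|S1 ∖ S2| = |S1| − |S1∩S2| = 20 − 4 = 16.00.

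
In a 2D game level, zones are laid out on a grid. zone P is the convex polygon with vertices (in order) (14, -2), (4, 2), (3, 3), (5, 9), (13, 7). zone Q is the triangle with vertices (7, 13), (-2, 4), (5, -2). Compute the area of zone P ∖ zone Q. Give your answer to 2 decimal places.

|zone P| = 76, |zone P∩zone Q| = 14.6862.
|zone P ∖ zone Q| = |zone P| − |zone P∩zone Q| = 76 − 14.6862 = 61.31.

61.31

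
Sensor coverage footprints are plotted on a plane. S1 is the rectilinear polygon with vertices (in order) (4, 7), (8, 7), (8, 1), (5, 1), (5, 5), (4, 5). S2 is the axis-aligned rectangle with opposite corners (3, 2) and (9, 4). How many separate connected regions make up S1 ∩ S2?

S1 ∩ S2 is a single connected region.

1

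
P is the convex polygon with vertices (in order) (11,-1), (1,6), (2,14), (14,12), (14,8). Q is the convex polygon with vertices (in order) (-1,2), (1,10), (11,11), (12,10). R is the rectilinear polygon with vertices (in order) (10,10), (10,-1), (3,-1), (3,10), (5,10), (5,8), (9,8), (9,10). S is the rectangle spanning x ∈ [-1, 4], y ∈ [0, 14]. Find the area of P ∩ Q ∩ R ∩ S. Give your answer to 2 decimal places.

The intersection is the polygon with vertices (3,4.6), (3,10), (4,10), (4,5.077), (3.105,4.526).
By the shoelace formula its area is 5.22.

5.22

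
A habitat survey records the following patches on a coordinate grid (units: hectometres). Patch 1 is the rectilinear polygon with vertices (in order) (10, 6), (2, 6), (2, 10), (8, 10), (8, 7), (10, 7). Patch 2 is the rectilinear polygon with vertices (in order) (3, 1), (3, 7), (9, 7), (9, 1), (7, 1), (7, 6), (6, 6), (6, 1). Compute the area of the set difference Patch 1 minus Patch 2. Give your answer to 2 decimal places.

20.00

|Patch 1| = 26, |Patch 1∩Patch 2| = 6.
|Patch 1 ∖ Patch 2| = |Patch 1| − |Patch 1∩Patch 2| = 26 − 6 = 20.00.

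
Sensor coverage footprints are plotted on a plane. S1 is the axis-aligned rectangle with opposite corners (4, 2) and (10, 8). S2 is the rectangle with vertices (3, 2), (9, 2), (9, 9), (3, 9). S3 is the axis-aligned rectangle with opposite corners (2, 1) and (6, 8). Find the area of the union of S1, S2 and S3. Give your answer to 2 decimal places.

58.00

By inclusion–exclusion:
Individual areas: |S1| = 36, |S2| = 42, |S3| = 28.
|S1∩S2|: x∈[4,9], y∈[2,8] → 5·6 = 30.
|S1∩S3|: x∈[4,6], y∈[2,8] → 2·6 = 12.
|S2∩S3|: x∈[3,6], y∈[2,8] → 3·6 = 18.
|S1∩S2∩S3| = 12.
|S1 ∪ S2 ∪ S3| = 106 − 60 + 12 = 58.00.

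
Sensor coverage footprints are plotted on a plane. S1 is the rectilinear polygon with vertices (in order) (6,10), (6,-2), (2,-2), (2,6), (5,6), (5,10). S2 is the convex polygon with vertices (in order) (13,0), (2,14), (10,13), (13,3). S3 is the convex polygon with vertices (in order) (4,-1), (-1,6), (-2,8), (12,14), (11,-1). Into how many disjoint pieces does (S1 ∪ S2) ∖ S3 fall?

(S1 ∪ S2) ∖ S3 splits into 3 disjoint pieces (area 6.8, area 11.1918, area 7.4044).

3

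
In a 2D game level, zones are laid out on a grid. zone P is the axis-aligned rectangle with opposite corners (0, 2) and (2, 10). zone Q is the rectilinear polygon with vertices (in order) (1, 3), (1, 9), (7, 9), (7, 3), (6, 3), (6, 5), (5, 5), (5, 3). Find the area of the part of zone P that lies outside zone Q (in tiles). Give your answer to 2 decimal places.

|zone P| = 16, |zone P∩zone Q| = 6.
|zone P ∖ zone Q| = |zone P| − |zone P∩zone Q| = 16 − 6 = 10.00.

10.00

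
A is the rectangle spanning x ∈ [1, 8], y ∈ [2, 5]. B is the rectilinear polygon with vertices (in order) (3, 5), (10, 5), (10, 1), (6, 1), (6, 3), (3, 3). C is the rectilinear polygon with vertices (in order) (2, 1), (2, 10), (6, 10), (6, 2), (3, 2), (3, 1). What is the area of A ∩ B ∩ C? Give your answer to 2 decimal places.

6.00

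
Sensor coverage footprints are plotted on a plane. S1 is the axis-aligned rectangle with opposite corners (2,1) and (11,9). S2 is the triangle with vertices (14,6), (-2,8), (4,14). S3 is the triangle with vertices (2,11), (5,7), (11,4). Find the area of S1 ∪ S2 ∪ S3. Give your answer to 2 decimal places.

By inclusion–exclusion:
Individual areas: |S1| = 72, |S2| = 54, |S3| = 7.5.
|S1∩S2| = 18.3375.
|S1∩S3| = 6.4286.
|S2∩S3| = 4.314.
|S1∩S2∩S3| = 3.2426.
|S1 ∪ S2 ∪ S3| = 133.5 − 29.0801 + 3.2426 = 107.66.

107.66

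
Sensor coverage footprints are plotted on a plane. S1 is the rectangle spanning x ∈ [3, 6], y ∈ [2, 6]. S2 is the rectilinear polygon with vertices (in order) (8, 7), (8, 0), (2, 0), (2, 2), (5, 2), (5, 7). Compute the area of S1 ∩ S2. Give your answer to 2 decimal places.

4.00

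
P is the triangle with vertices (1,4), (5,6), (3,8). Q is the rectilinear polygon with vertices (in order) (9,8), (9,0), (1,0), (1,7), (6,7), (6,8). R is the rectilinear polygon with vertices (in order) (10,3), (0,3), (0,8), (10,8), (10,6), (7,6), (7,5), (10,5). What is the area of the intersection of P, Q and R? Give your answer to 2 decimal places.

The intersection is the polygon with vertices (1,4), (2.5,7), (4,7), (5,6).
By the shoelace formula its area is 5.25.

5.25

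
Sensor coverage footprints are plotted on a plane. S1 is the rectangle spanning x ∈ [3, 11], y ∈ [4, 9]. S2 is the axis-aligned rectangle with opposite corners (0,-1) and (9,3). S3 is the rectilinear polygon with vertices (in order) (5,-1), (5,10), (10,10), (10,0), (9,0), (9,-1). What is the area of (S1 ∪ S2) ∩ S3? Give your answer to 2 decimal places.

41.00

|S1 ∪ S2| = 76.
|(S1 ∪ S2) ∩ S3| = 41.00.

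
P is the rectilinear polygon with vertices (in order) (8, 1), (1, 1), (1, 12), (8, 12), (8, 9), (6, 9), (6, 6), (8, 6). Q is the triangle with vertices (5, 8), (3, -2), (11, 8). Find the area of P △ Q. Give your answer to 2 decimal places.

|P| = 71, |Q| = 30, |P∩Q| = 17.675.
|P △ Q| = |P| + |Q| − 2·|P∩Q| = 71 + 30 − 35.35 = 65.65.

65.65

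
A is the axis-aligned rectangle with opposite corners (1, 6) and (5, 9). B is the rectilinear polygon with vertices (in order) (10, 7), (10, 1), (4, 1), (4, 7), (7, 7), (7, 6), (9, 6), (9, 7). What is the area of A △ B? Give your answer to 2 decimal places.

|A| = 12, |B| = 34, |A∩B| = 1.
|A △ B| = |A| + |B| − 2·|A∩B| = 12 + 34 − 2 = 44.00.

44.00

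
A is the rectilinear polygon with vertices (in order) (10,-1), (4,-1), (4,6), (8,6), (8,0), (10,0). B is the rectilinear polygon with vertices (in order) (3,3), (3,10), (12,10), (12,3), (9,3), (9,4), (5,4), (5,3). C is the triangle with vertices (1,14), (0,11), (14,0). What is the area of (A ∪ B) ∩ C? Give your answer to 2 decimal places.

The region (A ∪ B) ∩ C is the polygon with vertices (3,10), (4.714,10), (11.214,3), (10.182,3), (9,3.929), (9,4), (8.909,4), (3,8.643).
By the shoelace formula its area is 14.48.

14.48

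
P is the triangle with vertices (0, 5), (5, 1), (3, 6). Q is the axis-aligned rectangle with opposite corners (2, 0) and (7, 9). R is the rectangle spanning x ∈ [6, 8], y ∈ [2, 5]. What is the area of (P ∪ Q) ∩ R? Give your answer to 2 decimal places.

The region (P ∪ Q) ∩ R is the polygon with vertices (7,2), (6,2), (6,5), (7,5).
By the shoelace formula its area is 3.00.

3.00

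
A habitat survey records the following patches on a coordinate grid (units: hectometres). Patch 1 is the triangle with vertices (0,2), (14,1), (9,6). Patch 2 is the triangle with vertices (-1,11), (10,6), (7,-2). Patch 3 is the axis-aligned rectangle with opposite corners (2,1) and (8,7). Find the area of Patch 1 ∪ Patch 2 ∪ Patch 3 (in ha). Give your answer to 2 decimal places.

71.97

By inclusion–exclusion:
Individual areas: |Patch 1| = 32.5, |Patch 2| = 51.5, |Patch 3| = 36.
|Patch 1∩Patch 2| = 16.7857.
|Patch 1∩Patch 3| = 15.4762.
|Patch 2∩Patch 3| = 27.9092.
|Patch 1∩Patch 2∩Patch 3| = 12.1443.
|Patch 1 ∪ Patch 2 ∪ Patch 3| = 120 − 60.1711 + 12.1443 = 71.97.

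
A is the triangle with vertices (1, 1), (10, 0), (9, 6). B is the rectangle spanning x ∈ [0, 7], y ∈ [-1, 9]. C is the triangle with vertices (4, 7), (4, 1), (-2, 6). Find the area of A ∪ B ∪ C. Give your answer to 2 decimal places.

85.25

By inclusion–exclusion:
Individual areas: |A| = 26.5, |B| = 70, |C| = 18.
|A∩B| = 13.25.
|A∩C| = 1.2054.
|B∩C| = 16.
|A∩B∩C| = 1.2054.
|A ∪ B ∪ C| = 114.5 − 30.4554 + 1.2054 = 85.25.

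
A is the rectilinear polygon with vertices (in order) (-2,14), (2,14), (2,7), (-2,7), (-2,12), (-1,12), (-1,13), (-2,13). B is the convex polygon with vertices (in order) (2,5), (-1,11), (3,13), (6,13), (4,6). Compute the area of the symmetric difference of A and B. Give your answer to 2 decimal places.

39.50

|A| = 27, |B| = 33, |A∩B| = 10.25.
|A △ B| = |A| + |B| − 2·|A∩B| = 27 + 33 − 20.5 = 39.50.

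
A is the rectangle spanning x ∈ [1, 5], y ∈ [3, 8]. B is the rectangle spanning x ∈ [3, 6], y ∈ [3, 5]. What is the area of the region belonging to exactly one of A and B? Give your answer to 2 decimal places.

18.00

|A∩B|: x∈[3,5], y∈[3,5] → 2·2 = 4.
|A △ B| = |A| + |B| − 2·|A∩B| = 20 + 6 − 8 = 18.00.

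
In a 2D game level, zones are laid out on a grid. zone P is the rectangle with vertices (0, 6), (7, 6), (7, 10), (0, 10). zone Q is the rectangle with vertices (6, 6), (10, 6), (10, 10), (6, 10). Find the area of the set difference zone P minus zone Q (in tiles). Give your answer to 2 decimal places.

|zone P∩zone Q|: x∈[6,7], y∈[6,10] → 1·4 = 4.
|zone P| = 28.
|zone P ∖ zone Q| = |zone P| − |zone P∩zone Q| = 28 − 4 = 24.00.

24.00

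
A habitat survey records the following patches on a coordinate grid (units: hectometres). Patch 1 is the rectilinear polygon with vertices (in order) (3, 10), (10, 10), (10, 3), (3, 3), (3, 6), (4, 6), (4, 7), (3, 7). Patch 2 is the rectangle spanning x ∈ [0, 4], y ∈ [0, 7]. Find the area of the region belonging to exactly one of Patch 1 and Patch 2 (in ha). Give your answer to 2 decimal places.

70.00

|Patch 1| = 48, |Patch 2| = 28, |Patch 1∩Patch 2| = 3.
|Patch 1 △ Patch 2| = |Patch 1| + |Patch 2| − 2·|Patch 1∩Patch 2| = 48 + 28 − 6 = 70.00.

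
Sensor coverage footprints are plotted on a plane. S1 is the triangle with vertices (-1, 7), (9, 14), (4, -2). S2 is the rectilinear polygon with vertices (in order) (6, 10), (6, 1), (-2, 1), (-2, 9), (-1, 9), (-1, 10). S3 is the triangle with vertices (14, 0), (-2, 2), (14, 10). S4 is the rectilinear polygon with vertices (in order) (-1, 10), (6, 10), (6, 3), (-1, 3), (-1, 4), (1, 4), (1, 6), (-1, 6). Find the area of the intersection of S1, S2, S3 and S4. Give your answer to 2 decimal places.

The intersection is the polygon with vertices (5.562,3), (1.222,3), (0.957,3.478), (6,6), (6,4.4).
By the shoelace formula its area is 8.40.

8.40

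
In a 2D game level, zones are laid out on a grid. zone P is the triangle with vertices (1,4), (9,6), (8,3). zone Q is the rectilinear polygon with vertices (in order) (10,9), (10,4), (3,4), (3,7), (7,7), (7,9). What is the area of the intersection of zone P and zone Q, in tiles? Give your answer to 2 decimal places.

6.83

The intersection is the polygon with vertices (9,6), (8.333,4), (3,4), (3,4.5).
By the shoelace formula its area is 6.83.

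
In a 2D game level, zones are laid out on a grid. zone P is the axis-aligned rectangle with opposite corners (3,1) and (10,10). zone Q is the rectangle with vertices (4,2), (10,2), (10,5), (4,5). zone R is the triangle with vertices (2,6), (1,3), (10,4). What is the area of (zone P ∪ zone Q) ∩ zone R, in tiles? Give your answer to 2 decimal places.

8.85

The region (zone P ∪ zone Q) ∩ zone R is the polygon with vertices (3,5.75), (10,4), (3,3.222).
By the shoelace formula its area is 8.85.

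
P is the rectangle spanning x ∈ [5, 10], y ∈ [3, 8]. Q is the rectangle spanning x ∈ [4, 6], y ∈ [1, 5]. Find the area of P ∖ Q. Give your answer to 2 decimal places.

|P∩Q|: x∈[5,6], y∈[3,5] → 1·2 = 2.
|P| = 25.
|P ∖ Q| = |P| − |P∩Q| = 25 − 2 = 23.00.

23.00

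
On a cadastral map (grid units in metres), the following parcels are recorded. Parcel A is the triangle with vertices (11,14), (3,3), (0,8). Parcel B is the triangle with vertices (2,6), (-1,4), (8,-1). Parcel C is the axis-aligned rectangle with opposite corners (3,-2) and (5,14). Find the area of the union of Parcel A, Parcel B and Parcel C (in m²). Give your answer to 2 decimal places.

By inclusion–exclusion:
Individual areas: |Parcel A| = 36.5, |Parcel B| = 16.5, |Parcel C| = 32.
|Parcel A∩Parcel B| = 2.6255.
|Parcel A∩Parcel C| = 11.6136.
|Parcel B∩Parcel C| = 4.8889.
|Parcel A∩Parcel B∩Parcel C| = 0.6612.
|Parcel A ∪ Parcel B ∪ Parcel C| = 85 − 19.128 + 0.6612 = 66.53.

66.53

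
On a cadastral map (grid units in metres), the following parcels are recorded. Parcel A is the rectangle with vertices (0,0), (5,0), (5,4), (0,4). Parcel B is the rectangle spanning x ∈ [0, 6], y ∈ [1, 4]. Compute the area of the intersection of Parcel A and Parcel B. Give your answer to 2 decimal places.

|Parcel A∩Parcel B|: x∈[0,5], y∈[1,4] → 5·3 = 15.

15.00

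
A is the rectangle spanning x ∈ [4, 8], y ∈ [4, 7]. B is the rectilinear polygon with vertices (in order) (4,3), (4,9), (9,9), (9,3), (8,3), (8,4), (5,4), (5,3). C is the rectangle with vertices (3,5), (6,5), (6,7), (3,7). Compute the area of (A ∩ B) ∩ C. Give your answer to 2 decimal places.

The region (A ∩ B) ∩ C is the polygon with vertices (4,7), (6,7), (6,5), (4,5).
By the shoelace formula its area is 4.00.

4.00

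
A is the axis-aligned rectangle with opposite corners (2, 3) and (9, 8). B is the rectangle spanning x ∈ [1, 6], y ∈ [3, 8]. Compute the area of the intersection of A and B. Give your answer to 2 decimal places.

20.00

|A∩B|: x∈[2,6], y∈[3,8] → 4·5 = 20.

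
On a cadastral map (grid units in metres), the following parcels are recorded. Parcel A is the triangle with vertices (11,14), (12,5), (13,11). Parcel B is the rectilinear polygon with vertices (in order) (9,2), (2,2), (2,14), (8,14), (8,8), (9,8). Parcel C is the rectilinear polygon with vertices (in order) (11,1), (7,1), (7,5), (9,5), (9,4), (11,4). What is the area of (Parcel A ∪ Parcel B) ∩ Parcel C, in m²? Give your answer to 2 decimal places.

The region (Parcel A ∪ Parcel B) ∩ Parcel C is the polygon with vertices (7,2), (7,5), (9,5), (9,4), (9,2).
By the shoelace formula its area is 6.00.

6.00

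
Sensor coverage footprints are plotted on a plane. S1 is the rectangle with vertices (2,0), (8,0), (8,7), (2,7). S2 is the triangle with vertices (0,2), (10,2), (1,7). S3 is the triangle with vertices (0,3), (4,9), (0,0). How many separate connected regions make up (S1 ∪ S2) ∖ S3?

2

(S1 ∪ S2) ∖ S3 splits into 2 disjoint pieces (area 43.1111, area 2.6984).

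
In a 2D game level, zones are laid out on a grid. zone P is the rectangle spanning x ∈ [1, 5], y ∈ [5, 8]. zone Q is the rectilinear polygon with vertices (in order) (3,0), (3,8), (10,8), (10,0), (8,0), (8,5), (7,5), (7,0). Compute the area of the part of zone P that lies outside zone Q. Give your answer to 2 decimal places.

6.00

|zone P| = 12, |zone P∩zone Q| = 6.
|zone P ∖ zone Q| = |zone P| − |zone P∩zone Q| = 12 − 6 = 6.00.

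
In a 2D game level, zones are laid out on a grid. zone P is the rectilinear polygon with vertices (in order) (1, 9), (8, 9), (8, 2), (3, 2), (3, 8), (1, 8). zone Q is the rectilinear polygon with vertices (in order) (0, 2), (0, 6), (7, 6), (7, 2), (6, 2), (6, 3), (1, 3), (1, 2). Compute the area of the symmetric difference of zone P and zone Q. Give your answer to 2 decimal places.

34.00

|zone P| = 37, |zone Q| = 23, |zone P∩zone Q| = 13.
|zone P △ zone Q| = |zone P| + |zone Q| − 2·|zone P∩zone Q| = 37 + 23 − 26 = 34.00.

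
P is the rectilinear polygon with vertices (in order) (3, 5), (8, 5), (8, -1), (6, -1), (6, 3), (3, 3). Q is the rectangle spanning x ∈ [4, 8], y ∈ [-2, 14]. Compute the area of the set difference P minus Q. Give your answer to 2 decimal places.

|P| = 18, |P∩Q| = 16.
|P ∖ Q| = |P| − |P∩Q| = 18 − 16 = 2.00.

2.00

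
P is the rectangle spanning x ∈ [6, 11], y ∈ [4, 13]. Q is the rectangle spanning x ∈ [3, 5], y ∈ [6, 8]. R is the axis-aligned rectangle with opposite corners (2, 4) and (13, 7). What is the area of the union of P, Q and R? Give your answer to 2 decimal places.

65.00

By inclusion–exclusion:
Individual areas: |P| = 45, |Q| = 4, |R| = 33.
|P∩Q| = 0 (no overlap).
|P∩R|: x∈[6,11], y∈[4,7] → 5·3 = 15.
|Q∩R|: x∈[3,5], y∈[6,7] → 2·1 = 2.
|P∩Q∩R| = 0.
|P ∪ Q ∪ R| = 82 − 17 + 0 = 65.00.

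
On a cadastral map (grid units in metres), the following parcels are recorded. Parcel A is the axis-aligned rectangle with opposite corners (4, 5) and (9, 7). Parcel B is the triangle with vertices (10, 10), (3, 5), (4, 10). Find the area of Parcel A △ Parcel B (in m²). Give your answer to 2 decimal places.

|Parcel A| = 10, |Parcel B| = 15, |Parcel A∩Parcel B| = 1.1571.
|Parcel A △ Parcel B| = |Parcel A| + |Parcel B| − 2·|Parcel A∩Parcel B| = 10 + 15 − 2.3143 = 22.69.

22.69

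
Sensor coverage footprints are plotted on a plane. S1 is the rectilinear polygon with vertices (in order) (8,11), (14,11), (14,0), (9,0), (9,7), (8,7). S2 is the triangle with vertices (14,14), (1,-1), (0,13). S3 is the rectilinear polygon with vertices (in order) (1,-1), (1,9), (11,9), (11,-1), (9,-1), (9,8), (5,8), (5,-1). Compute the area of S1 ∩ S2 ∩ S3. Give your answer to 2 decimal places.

The intersection is the polygon with vertices (8.8,8), (8,8), (8,9), (9.667,9).
By the shoelace formula its area is 1.23.

1.23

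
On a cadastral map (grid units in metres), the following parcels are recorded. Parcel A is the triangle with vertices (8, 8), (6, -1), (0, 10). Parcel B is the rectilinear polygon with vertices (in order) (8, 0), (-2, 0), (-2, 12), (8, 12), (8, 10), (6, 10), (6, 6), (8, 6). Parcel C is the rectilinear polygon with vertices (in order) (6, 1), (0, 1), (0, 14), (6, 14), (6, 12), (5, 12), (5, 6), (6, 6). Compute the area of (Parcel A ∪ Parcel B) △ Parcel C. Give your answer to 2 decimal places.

|Parcel A ∪ Parcel B| = 116.4394.
|(Parcel A ∪ Parcel B) ∩ Parcel C| = 60.
|(Parcel A ∪ Parcel B) △ Parcel C| = 116.4394 + 72 − 120 = 68.44.

68.44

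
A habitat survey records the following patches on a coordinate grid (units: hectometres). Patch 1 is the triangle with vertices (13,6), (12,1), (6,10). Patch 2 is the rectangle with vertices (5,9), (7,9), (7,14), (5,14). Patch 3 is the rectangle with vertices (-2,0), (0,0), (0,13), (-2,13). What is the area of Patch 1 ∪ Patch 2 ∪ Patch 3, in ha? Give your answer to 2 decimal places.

55.12

By inclusion–exclusion:
Individual areas: |Patch 1| = 19.5, |Patch 2| = 10, |Patch 3| = 26.
|Patch 1∩Patch 2| = 0.381.
|Patch 1∩Patch 3| = 0.
|Patch 2∩Patch 3| = 0 (no overlap).
|Patch 1∩Patch 2∩Patch 3| = 0.
|Patch 1 ∪ Patch 2 ∪ Patch 3| = 55.5 − 0.381 + 0 = 55.12.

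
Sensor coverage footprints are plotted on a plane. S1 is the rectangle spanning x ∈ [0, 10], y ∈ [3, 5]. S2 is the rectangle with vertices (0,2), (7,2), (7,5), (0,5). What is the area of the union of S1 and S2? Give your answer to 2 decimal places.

27.00

By inclusion–exclusion:
Individual areas: |S1| = 20, |S2| = 21.
|S1∩S2|: x∈[0,7], y∈[3,5] → 7·2 = 14.
|S1 ∪ S2| = 41 − 14 = 27.00.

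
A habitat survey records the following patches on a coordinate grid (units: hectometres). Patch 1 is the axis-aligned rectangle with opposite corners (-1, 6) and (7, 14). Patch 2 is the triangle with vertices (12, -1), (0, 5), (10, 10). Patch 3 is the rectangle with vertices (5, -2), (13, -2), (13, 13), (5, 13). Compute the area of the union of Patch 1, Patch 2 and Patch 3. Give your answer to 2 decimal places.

By inclusion–exclusion:
Individual areas: |Patch 1| = 64, |Patch 2| = 60, |Patch 3| = 120.
|Patch 1∩Patch 2| = 6.25.
|Patch 1∩Patch 3|: x∈[5,7], y∈[6,13] → 2·7 = 14.
|Patch 2∩Patch 3| = 47.5.
|Patch 1∩Patch 2∩Patch 3| = 4.
|Patch 1 ∪ Patch 2 ∪ Patch 3| = 244 − 67.75 + 4 = 180.25.

180.25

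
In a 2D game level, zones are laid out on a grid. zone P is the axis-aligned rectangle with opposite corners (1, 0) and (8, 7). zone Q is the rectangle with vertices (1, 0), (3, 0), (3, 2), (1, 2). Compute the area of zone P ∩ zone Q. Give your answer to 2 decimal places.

|zone P∩zone Q|: x∈[1,3], y∈[0,2] → 2·2 = 4.

4.00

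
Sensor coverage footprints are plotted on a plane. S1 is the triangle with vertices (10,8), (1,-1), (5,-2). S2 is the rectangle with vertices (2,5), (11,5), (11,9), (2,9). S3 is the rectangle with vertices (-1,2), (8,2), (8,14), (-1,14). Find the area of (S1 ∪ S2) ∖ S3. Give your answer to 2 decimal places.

|S1 ∪ S2| = 56.25.
|(S1 ∪ S2) ∩ S3| = 30.5.
|(S1 ∪ S2) ∖ S3| = 56.25 − 30.5 = 25.75.

25.75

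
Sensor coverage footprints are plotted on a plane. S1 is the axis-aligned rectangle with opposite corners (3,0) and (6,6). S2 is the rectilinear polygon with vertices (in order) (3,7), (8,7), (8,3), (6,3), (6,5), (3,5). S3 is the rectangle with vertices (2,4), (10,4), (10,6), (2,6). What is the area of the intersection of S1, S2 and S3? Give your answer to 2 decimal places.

3.00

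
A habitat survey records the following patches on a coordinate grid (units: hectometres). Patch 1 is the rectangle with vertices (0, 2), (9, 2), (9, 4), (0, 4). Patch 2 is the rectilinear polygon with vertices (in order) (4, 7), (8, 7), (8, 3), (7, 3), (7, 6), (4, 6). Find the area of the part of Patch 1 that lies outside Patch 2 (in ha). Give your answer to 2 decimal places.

17.00

|Patch 1| = 18, |Patch 1∩Patch 2| = 1.
|Patch 1 ∖ Patch 2| = |Patch 1| − |Patch 1∩Patch 2| = 18 − 1 = 17.00.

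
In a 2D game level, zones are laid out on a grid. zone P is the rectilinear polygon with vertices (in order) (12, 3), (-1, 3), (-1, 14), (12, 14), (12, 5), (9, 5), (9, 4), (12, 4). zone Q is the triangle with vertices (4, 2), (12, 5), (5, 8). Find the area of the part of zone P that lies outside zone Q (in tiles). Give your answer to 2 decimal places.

|zone P| = 140, |zone P∩zone Q| = 19.5833.
|zone P ∖ zone Q| = |zone P| − |zone P∩zone Q| = 140 − 19.5833 = 120.42.

120.42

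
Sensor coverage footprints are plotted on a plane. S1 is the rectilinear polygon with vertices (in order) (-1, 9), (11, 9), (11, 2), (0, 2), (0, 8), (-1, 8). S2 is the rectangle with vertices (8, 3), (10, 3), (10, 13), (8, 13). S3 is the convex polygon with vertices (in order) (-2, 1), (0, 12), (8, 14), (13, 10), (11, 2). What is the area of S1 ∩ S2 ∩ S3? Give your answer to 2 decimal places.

The intersection is the polygon with vertices (10,3), (8,3), (8,9), (10,9).
By the shoelace formula its area is 12.00.

12.00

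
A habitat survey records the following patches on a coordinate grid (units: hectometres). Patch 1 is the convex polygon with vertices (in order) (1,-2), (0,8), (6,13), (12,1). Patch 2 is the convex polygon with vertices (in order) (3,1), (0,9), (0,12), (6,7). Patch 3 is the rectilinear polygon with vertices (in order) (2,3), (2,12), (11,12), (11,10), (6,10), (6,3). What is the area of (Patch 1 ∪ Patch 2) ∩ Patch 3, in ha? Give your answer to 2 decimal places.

The region (Patch 1 ∪ Patch 2) ∩ Patch 3 is the polygon with vertices (2.4,10), (4.8,12), (6.5,12), (7.5,10), (6,10), (6,3), (2,3), (2,10.333).
By the shoelace formula its area is 34.87.

34.87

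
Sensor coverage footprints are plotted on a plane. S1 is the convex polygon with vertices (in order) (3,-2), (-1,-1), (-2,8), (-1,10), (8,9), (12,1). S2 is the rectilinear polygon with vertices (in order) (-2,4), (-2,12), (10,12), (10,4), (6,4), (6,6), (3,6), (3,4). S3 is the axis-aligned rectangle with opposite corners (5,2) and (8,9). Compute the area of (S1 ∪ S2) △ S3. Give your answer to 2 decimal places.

|S1 ∪ S2| = 157.8889.
|(S1 ∪ S2) ∩ S3| = 21.
|(S1 ∪ S2) △ S3| = 157.8889 + 21 − 42 = 136.89.

136.89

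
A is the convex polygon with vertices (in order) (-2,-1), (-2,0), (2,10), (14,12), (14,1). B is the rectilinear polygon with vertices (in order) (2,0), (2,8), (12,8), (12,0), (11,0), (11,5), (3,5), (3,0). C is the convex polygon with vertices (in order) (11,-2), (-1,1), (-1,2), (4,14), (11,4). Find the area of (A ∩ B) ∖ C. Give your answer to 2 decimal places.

12.69

|A ∩ B| = 39.3125.
|(A ∩ B) ∩ C| = 26.625.
|(A ∩ B) ∖ C| = 39.3125 − 26.625 = 12.69.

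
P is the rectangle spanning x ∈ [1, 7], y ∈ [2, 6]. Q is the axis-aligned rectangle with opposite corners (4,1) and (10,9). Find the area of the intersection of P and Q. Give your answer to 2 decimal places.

12.00

|P∩Q|: x∈[4,7], y∈[2,6] → 3·4 = 12.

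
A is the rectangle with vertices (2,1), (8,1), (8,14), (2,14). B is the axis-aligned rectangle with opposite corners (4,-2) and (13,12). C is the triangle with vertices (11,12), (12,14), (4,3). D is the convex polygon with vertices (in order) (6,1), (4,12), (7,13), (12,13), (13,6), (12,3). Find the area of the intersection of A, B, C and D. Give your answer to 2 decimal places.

The intersection is the polygon with vertices (5.326,4.705), (5.309,4.8), (8,8.5), (8,8.143).
By the shoelace formula its area is 0.64.

0.64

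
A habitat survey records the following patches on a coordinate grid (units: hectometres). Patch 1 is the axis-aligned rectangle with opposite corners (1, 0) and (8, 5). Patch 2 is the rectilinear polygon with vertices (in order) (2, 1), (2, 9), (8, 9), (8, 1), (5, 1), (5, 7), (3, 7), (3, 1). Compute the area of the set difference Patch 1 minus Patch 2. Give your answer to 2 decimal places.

19.00

|Patch 1| = 35, |Patch 1∩Patch 2| = 16.
|Patch 1 ∖ Patch 2| = |Patch 1| − |Patch 1∩Patch 2| = 35 − 16 = 19.00.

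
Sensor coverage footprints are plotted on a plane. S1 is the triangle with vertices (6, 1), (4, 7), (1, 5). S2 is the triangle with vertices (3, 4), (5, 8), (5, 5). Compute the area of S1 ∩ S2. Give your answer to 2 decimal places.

1.54

The intersection is the polygon with vertices (4.714,4.857), (3,4), (4.2,6.4).
By the shoelace formula its area is 1.54.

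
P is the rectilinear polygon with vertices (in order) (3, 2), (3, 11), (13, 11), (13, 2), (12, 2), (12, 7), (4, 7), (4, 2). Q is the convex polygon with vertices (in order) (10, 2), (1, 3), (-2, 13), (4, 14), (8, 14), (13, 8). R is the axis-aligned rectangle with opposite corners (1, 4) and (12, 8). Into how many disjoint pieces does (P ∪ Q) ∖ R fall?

(P ∪ Q) ∖ R is a single connected region.

1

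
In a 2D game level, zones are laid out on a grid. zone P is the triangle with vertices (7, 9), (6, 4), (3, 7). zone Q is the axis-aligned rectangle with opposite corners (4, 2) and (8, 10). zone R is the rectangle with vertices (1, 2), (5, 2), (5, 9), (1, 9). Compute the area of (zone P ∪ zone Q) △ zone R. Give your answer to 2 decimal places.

45.25

|zone P ∪ zone Q| = 32.75.
|(zone P ∪ zone Q) ∩ zone R| = 7.75.
|(zone P ∪ zone Q) △ zone R| = 32.75 + 28 − 15.5 = 45.25.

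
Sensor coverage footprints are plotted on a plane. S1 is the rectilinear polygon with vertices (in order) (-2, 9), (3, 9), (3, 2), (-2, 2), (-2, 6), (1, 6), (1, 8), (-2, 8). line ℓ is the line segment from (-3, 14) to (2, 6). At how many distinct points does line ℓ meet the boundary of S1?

The segment meets the boundary at (1,7.6), (0.75,8), (0.125,9).

3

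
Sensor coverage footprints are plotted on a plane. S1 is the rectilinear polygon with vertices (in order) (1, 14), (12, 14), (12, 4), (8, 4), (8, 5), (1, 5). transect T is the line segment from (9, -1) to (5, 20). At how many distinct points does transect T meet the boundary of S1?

The segment meets the boundary at (6.143,14), (7.857,5), (8,4.25), (8.048,4).

4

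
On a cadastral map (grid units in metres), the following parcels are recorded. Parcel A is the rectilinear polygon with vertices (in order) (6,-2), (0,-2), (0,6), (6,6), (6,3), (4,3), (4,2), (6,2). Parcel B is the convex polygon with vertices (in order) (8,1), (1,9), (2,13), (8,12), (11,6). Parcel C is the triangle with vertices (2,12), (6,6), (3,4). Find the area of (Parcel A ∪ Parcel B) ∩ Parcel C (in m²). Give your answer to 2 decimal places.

12.49

The region (Parcel A ∪ Parcel B) ∩ Parcel C is the polygon with vertices (3.625,6), (2.604,7.167), (2,12), (6,6), (3,4), (2.75,6).
By the shoelace formula its area is 12.49.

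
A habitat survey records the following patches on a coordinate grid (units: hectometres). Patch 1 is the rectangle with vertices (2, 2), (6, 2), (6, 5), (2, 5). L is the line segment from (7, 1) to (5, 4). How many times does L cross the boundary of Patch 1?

The segment meets the boundary at (6,2.5).

1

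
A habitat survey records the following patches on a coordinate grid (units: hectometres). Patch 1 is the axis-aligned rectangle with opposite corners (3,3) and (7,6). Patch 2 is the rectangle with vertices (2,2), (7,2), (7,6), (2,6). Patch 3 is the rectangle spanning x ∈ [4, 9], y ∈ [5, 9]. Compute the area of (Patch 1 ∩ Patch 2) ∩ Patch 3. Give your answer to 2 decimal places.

The region (Patch 1 ∩ Patch 2) ∩ Patch 3 is the polygon with vertices (7,6), (7,5), (4,5), (4,6).
By the shoelace formula its area is 3.00.

3.00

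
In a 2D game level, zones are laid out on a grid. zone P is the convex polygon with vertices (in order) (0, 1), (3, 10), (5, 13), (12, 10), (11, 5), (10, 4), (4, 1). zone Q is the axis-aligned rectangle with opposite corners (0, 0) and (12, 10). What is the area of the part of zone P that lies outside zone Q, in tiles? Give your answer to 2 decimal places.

13.50

|zone P| = 89, |zone P∩zone Q| = 75.5.
|zone P ∖ zone Q| = |zone P| − |zone P∩zone Q| = 89 − 75.5 = 13.50.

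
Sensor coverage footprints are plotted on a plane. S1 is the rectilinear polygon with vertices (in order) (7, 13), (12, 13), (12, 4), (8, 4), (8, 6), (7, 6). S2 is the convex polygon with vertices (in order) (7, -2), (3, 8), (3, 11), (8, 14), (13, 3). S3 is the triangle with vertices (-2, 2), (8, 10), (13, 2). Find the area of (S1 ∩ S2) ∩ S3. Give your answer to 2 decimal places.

14.85

The region (S1 ∩ S2) ∩ S3 is the polygon with vertices (8,4), (8,6), (7,6), (7,9.2), (8,10), (11.75,4).
By the shoelace formula its area is 14.85.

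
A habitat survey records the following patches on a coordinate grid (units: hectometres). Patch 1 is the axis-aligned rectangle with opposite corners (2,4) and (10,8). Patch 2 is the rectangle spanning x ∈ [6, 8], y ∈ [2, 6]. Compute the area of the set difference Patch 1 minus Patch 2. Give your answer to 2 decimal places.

|Patch 1∩Patch 2|: x∈[6,8], y∈[4,6] → 2·2 = 4.
|Patch 1| = 32.
|Patch 1 ∖ Patch 2| = |Patch 1| − |Patch 1∩Patch 2| = 32 − 4 = 28.00.

28.00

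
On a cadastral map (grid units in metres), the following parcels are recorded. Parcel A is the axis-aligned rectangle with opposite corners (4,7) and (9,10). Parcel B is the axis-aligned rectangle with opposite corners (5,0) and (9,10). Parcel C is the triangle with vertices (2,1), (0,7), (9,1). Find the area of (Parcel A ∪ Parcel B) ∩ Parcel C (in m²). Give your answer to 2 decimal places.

5.33

The region (Parcel A ∪ Parcel B) ∩ Parcel C is the polygon with vertices (5,3.667), (9,1), (5,1).
By the shoelace formula its area is 5.33.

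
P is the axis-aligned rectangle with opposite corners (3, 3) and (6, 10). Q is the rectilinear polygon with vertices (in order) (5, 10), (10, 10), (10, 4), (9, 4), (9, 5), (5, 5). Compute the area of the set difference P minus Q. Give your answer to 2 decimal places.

16.00

|P| = 21, |P∩Q| = 5.
|P ∖ Q| = |P| − |P∩Q| = 21 − 5 = 16.00.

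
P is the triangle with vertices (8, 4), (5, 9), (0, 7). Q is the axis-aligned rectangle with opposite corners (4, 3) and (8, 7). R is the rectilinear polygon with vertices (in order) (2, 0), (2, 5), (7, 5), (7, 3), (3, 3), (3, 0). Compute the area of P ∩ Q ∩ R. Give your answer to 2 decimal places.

0.52

The intersection is the polygon with vertices (5.333,5), (7,5), (7,4.375).
By the shoelace formula its area is 0.52.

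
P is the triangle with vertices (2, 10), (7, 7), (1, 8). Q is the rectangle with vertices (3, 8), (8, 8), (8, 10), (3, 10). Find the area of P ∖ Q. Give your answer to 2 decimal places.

4.87

|P| = 6.5, |P∩Q| = 1.6333.
|P ∖ Q| = |P| − |P∩Q| = 6.5 − 1.6333 = 4.87.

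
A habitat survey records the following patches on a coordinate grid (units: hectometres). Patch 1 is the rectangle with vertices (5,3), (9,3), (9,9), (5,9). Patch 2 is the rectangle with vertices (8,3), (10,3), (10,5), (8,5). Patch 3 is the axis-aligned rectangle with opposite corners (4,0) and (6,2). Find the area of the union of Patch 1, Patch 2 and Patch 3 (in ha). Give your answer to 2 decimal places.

By inclusion–exclusion:
Individual areas: |Patch 1| = 24, |Patch 2| = 4, |Patch 3| = 4.
|Patch 1∩Patch 2|: x∈[8,9], y∈[3,5] → 1·2 = 2.
|Patch 1∩Patch 3| = 0 (no overlap).
|Patch 2∩Patch 3| = 0 (no overlap).
|Patch 1∩Patch 2∩Patch 3| = 0.
|Patch 1 ∪ Patch 2 ∪ Patch 3| = 32 − 2 + 0 = 30.00.

30.00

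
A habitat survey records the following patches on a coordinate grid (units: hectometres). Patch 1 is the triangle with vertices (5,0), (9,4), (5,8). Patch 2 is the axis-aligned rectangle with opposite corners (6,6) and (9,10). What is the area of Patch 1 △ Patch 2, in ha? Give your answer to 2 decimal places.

|Patch 1| = 16, |Patch 2| = 12, |Patch 1∩Patch 2| = 0.5.
|Patch 1 △ Patch 2| = |Patch 1| + |Patch 2| − 2·|Patch 1∩Patch 2| = 16 + 12 − 1 = 27.00.

27.00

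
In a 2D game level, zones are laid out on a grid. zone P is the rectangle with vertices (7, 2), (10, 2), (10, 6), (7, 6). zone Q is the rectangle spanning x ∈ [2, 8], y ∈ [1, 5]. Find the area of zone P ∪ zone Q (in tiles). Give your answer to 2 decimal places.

33.00

By inclusion–exclusion:
Individual areas: |zone P| = 12, |zone Q| = 24.
|zone P∩zone Q|: x∈[7,8], y∈[2,5] → 1·3 = 3.
|zone P ∪ zone Q| = 36 − 3 = 33.00.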